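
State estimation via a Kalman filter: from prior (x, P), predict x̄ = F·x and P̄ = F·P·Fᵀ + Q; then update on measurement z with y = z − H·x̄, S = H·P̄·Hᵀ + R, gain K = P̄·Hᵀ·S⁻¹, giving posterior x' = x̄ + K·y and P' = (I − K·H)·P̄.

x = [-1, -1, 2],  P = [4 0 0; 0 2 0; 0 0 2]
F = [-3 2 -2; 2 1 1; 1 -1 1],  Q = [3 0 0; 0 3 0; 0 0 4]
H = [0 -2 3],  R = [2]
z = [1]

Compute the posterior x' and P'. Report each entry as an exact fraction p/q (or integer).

x̄ = F·x = [-3, -1, 2]
P̄ = F·P·Fᵀ + Q = [55 -24 -20; -24 23 8; -20 8 12]
y = z − H·x̄ = [-7]
S = H·P̄·Hᵀ + R = [106]
K = P̄·Hᵀ·S⁻¹ = [-6/53; -11/53; 10/53]
x' = x̄ + K·y = [-117/53, 24/53, 36/53]
P' = (I − K·H)·P̄ = [2843/53 -1404/53 -940/53; -1404/53 977/53 644/53; -940/53 644/53 436/53]

x' = [-117/53, 24/53, 36/53]
P' = [2843/53 -1404/53 -940/53; -1404/53 977/53 644/53; -940/53 644/53 436/53]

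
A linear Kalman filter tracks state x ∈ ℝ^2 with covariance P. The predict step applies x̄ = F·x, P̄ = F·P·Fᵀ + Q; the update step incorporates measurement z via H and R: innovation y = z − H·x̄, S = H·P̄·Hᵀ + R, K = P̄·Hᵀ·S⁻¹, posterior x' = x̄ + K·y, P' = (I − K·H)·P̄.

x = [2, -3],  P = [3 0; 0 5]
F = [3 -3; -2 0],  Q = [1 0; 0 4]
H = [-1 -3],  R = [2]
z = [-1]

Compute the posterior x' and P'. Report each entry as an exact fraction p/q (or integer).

x' = [1627/111, -168/37]
P' = [7742/111 -856/37; -856/37 292/37]

x̄ = F·x = [15, -4]
P̄ = F·P·Fᵀ + Q = [73 -18; -18 16]
y = z − H·x̄ = [2]
S = H·P̄·Hᵀ + R = [111]
K = P̄·Hᵀ·S⁻¹ = [-19/111; -10/37]
x' = x̄ + K·y = [1627/111, -168/37]
P' = (I − K·H)·P̄ = [7742/111 -856/37; -856/37 292/37]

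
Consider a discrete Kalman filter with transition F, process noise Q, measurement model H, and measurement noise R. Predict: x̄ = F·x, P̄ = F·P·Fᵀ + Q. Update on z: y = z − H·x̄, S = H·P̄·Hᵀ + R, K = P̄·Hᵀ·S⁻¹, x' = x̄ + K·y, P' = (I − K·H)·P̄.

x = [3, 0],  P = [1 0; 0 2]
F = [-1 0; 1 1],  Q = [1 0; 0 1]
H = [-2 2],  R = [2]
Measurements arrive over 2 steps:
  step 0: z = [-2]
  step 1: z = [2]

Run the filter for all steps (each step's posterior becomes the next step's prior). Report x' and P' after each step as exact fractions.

step 0: x' = [-9/17, -19/17], P' = [16/17 13/17; 13/17 18/17]
step 1: x' = [-207/353, 92/353], P' = [233/353 171/353; 171/353 277/353]

step 0: x̄ = F·x = [-3, 3]
step 0: P̄ = F·P·Fᵀ + Q = [2 -1; -1 4]
step 0: y = z − H·x̄ = [-14]
step 0: S = H·P̄·Hᵀ + R = [34]
step 0: K = P̄·Hᵀ·S⁻¹ = [-3/17; 5/17]
step 0: x' = x̄ + K·y = [-9/17, -19/17]
step 0: P' = (I − K·H)·P̄ = [16/17 13/17; 13/17 18/17]
step 1: x̄ = F·x = [9/17, -28/17]
step 1: P̄ = F·P·Fᵀ + Q = [33/17 -29/17; -29/17 77/17]
step 1: y = z − H·x̄ = [108/17]
step 1: S = H·P̄·Hᵀ + R = [706/17]
step 1: K = P̄·Hᵀ·S⁻¹ = [-62/353; 106/353]
step 1: x' = x̄ + K·y = [-207/353, 92/353]
step 1: P' = (I − K·H)·P̄ = [233/353 171/353; 171/353 277/353]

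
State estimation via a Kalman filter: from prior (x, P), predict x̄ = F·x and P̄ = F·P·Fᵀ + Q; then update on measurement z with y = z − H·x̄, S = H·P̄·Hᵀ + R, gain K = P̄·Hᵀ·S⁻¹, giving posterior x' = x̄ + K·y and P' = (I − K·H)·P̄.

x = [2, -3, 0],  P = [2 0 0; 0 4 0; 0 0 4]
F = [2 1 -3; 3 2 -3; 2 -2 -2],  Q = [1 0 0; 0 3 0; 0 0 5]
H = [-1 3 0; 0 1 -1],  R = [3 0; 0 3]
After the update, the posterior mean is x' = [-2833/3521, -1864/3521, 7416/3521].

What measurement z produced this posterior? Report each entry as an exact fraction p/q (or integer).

z = [-1, -2]

x̄ = F·x = [1, 0, 10]
P̄ = F·P·Fᵀ + Q = [49 56 24; 56 73 20; 24 20 45]
S = H·P̄·Hᵀ + R = [373 127; 127 81]
K = P̄·Hᵀ·S⁻¹ = [5575/14084 -3177/14084; 1618/3521 -233/3521; 6091/14084 -13897/14084]
x' − x̄ = [-6354/3521, -1864/3521, -27794/3521] = K·y
y = (KᵀK)⁻¹·Kᵀ·(x' − x̄) = [0, 8]
z = y + H·x̄ = [0, 8] + [-1, -10] = [-1, -2]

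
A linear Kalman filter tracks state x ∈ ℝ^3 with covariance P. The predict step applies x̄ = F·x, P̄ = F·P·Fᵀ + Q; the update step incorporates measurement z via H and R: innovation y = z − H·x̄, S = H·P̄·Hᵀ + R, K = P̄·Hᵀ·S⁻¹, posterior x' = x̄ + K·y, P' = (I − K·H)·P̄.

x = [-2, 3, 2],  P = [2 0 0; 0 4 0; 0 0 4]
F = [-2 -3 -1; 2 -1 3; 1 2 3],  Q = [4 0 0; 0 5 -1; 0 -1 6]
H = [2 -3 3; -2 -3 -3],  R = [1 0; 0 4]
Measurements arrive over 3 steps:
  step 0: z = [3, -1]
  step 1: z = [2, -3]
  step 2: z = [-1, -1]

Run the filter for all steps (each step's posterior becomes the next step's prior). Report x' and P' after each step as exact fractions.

step 0: x' = [-2006693/300243, -99227/300243, 1546106/300243], P' = [15214492/300243 -6680/300243 -10149232/300243; -6680/300243 41587/300243 29381/300243; -10149232/300243 29381/300243 6811807/300243]
step 1: x' = [15452641656/55559809915, 12470633057/55559809915, 7654868008/11111961983], P' = [419466282014/55559809915 2433551308/55559809915 -54963509076/11111961983; 2433551308/55559809915 7536587511/55559809915 579474901/11111961983; -54963509076/11111961983 579474901/11111961983 37528157831/11111961983]
step 2: x' = [-2467040859521372/943243992577251, 363756281147261/943243992577251, 559468716761510/314414664192417], P' = [6801100651189057/943243992577251 33737453024942/943243992577251 -1487860494005206/314414664192417; 33737453024942/943243992577251 127735947157195/943243992577251 17972792486095/314414664192417; -1487860494005206/314414664192417 17972792486095/314414664192417 339785257423327/104804888064139]

step 0: x̄ = F·x = [-7, -1, 10]
step 0: P̄ = F·P·Fᵀ + Q = [52 -8 -40; -8 53 31; -40 31 60]
step 0: y = z − H·x̄ = [-16, 12]
step 0: S = H·P̄·Hᵀ + R = [284 209; 209 1211]
step 0: K = P̄·Hᵀ·S⁻¹ = [1328/300243 9688/300243; -49978/300243 -49886/300243; 48814/300243 -56275/300243]
step 0: x' = x̄ + K·y = [-2006693/300243, -99227/300243, 1546106/300243]
step 0: P' = (I − K·H)·P̄ = [15214492/300243 -6680/300243 -10149232/300243; -6680/300243 41587/300243 29381/300243; -10149232/300243 29381/300243 6811807/300243]
step 1: x̄ = F·x = [2764961/300243, 724159/300243, 811057/100081]
step 1: P̄ = F·P·Fᵀ + Q = [28744228/300243 -183100/300243 6551422/100081; -183100/300243 1766683/300243 25615/100081; 6551422/100081 25615/100081 5973007/100081]
step 1: y = z − H·x̄ = [-10056472/300243, 14101183/300243]
step 1: S = H·P̄·Hᵀ + R = [529113673/300243 -496199146/300243; -496199146/300243 528386422/300243]
step 1: K = P̄·Hᵀ·S⁻¹ = [7179273964/55559809915 -5445145453/55559809915; -9050536402/55559809915 -9042247166/55559809915; 919030638/11111961983 -1098970011/11111961983]
step 1: x' = x̄ + K·y = [15452641656/55559809915, 12470633057/55559809915, 7654868008/11111961983]
step 1: P' = (I − K·H)·P̄ = [419466282014/55559809915 2433551308/55559809915 -54963509076/11111961983; 2433551308/55559809915 7536587511/55559809915 579474901/11111961983; -54963509076/11111961983 579474901/11111961983 37528157831/11111961983]
step 2: x̄ = F·x = [-106591522523/55559809915, 26651534075/11111961983, 31043385578/11111961983]
step 2: P̄ = F·P·Fᵀ + Q = [1102891125676/55559809915 -10510114244/11111961983 85548476478/11111961983; -10510114244/11111961983 65407774143/11111961983 -59689899/11111961983; 85548476478/11111961983 -59689899/11111961983 173467204191/11111961983]
step 2: y = z − H·x̄ = [91745462586/55559809915, 596680939834/55559809915]
step 2: S = H·P̄·Hᵀ + R = [20985385871879/55559809915 -14407147443544/55559809915; -14407147443544/55559809915 19880107410524/55559809915]
step 2: K = P̄·Hᵀ·S⁻¹ = [110244497256434/943243992577251 -156334607703043/1886487985154502; -153977803046846/943243992577251 -153109469974081/943243992577251; 28427951341246/314414664192417 -34066176564454/314414664192417]
step 2: x' = x̄ + K·y = [-2467040859521372/943243992577251, 363756281147261/943243992577251, 559468716761510/314414664192417]
step 2: P' = (I − K·H)·P̄ = [6801100651189057/943243992577251 33737453024942/943243992577251 -1487860494005206/314414664192417; 33737453024942/943243992577251 127735947157195/943243992577251 17972792486095/314414664192417; -1487860494005206/314414664192417 17972792486095/314414664192417 339785257423327/104804888064139]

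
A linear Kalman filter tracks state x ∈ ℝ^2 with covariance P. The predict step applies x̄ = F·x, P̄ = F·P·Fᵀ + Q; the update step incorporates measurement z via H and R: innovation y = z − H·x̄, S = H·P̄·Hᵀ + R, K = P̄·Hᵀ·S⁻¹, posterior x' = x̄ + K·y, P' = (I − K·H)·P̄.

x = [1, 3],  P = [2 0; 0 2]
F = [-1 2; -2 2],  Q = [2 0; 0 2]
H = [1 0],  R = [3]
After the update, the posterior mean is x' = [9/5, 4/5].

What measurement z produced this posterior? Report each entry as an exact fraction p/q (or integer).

z = [1]

x̄ = F·x = [5, 4]
P̄ = F·P·Fᵀ + Q = [12 12; 12 18]
S = H·P̄·Hᵀ + R = [15]
K = P̄·Hᵀ·S⁻¹ = [4/5; 4/5]
x' − x̄ = [-16/5, -16/5] = K·y
y = (KᵀK)⁻¹·Kᵀ·(x' − x̄) = [-4]
z = y + H·x̄ = [-4] + [5] = [1]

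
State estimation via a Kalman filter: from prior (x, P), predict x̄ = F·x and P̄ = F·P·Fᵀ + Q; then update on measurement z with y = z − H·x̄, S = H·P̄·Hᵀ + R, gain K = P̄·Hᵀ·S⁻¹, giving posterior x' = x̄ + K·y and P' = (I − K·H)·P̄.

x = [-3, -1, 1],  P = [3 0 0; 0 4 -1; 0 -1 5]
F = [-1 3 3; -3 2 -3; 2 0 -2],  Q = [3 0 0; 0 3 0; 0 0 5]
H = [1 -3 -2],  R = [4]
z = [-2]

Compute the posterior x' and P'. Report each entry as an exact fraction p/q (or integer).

x' = [1569/757, 4603/757, -5372/757]
P' = [40065/757 20487/757 -10854/757; 20487/757 16721/757 -14488/757; -10854/757 -14488/757 16457/757]

x̄ = F·x = [3, 4, -8]
P̄ = F·P·Fᵀ + Q = [69 -9 -30; -9 103 16; -30 16 37]
y = z − H·x̄ = [-9]
S = H·P̄·Hᵀ + R = [1514]
K = P̄·Hᵀ·S⁻¹ = [78/757; -175/757; -76/757]
x' = x̄ + K·y = [1569/757, 4603/757, -5372/757]
P' = (I − K·H)·P̄ = [40065/757 20487/757 -10854/757; 20487/757 16721/757 -14488/757; -10854/757 -14488/757 16457/757]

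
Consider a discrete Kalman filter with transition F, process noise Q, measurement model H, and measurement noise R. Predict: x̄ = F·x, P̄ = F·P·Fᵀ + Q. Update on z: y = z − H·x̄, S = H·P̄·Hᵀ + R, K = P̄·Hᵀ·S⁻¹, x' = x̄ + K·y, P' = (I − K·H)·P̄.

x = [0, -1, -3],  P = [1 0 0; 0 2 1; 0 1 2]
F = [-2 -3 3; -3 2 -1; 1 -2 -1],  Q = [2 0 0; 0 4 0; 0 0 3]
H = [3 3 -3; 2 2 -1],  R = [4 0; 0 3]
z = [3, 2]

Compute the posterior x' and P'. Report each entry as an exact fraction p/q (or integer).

x̄ = F·x = [-6, 1, 5]
P̄ = F·P·Fᵀ + Q = [24 -3 1; -3 19 -9; 1 -9 18]
y = z − H·x̄ = [33, 17]
S = H·P̄·Hᵀ + R = [643 348; 348 201]
K = P̄·Hᵀ·S⁻¹ = [-736/2713 5483/8139; 269/2713 263/8139; -1282/2713 5282/8139]
x' = x̄ + K·y = [-28487/8139, 39241/8139, 3571/8139]
P' = (I − K·H)·P̄ = [103013/8139 -83620/8139 22337/8139; -83620/8139 83333/8139 -1363/8139; 22337/8139 -1363/8139 26102/8139]

x' = [-28487/8139, 39241/8139, 3571/8139]
P' = [103013/8139 -83620/8139 22337/8139; -83620/8139 83333/8139 -1363/8139; 22337/8139 -1363/8139 26102/8139]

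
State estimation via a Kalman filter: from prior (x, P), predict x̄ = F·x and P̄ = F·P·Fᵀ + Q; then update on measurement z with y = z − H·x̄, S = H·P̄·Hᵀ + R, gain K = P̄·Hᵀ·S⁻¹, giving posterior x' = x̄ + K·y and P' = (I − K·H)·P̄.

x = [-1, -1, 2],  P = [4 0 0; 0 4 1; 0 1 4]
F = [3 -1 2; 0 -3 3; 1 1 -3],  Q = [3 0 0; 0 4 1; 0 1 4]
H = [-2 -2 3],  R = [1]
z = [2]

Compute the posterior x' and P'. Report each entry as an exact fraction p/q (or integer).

x̄ = F·x = [2, 9, -8]
P̄ = F·P·Fᵀ + Q = [55 27 -11; 27 58 -35; -11 -35 42]
y = z − H·x̄ = [48]
S = H·P̄·Hᵀ + R = [1599]
K = P̄·Hᵀ·S⁻¹ = [-197/1599; -275/1599; 218/1599]
x' = x̄ + K·y = [-2086/533, 397/533, -776/533]
P' = (I − K·H)·P̄ = [49136/1599 -11002/1599 25357/1599; -11002/1599 17117/1599 3985/1599; 25357/1599 3985/1599 19634/1599]

x' = [-2086/533, 397/533, -776/533]
P' = [49136/1599 -11002/1599 25357/1599; -11002/1599 17117/1599 3985/1599; 25357/1599 3985/1599 19634/1599]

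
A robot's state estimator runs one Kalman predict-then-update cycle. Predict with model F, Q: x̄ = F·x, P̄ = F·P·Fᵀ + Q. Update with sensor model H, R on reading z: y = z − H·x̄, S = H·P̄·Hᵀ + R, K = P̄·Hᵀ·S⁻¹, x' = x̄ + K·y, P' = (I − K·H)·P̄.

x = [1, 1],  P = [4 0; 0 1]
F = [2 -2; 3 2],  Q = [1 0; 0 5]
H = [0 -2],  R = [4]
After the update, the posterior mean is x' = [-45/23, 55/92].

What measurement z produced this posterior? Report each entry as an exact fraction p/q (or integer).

x̄ = F·x = [0, 5]
P̄ = F·P·Fᵀ + Q = [21 20; 20 45]
S = H·P̄·Hᵀ + R = [184]
K = P̄·Hᵀ·S⁻¹ = [-5/23; -45/92]
x' − x̄ = [-45/23, -405/92] = K·y
y = (KᵀK)⁻¹·Kᵀ·(x' − x̄) = [9]
z = y + H·x̄ = [9] + [-10] = [-1]

z = [-1]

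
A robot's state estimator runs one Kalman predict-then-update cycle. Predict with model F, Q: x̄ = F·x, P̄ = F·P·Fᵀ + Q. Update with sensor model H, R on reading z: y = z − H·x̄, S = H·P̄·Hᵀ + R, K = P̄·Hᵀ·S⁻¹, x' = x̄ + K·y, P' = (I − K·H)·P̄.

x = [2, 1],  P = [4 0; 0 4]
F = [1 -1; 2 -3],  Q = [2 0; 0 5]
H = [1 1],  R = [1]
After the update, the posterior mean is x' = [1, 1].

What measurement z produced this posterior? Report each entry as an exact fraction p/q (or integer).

z = [2]

x̄ = F·x = [1, 1]
P̄ = F·P·Fᵀ + Q = [10 20; 20 57]
S = H·P̄·Hᵀ + R = [108]
K = P̄·Hᵀ·S⁻¹ = [5/18; 77/108]
x' − x̄ = [0, 0] = K·y
y = (KᵀK)⁻¹·Kᵀ·(x' − x̄) = [0]
z = y + H·x̄ = [0] + [2] = [2]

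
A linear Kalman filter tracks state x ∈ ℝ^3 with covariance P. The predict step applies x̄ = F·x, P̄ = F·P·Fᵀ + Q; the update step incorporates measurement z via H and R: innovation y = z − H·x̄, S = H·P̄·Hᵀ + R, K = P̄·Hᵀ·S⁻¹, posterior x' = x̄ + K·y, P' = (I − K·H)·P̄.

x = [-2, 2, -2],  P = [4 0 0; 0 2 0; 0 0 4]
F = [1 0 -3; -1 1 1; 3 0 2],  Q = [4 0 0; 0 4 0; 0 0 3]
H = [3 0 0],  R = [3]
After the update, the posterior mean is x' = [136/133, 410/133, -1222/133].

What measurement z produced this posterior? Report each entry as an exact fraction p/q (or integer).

x̄ = F·x = [4, 2, -10]
P̄ = F·P·Fᵀ + Q = [44 -16 -12; -16 14 -4; -12 -4 55]
S = H·P̄·Hᵀ + R = [399]
K = P̄·Hᵀ·S⁻¹ = [44/133; -16/133; -12/133]
x' − x̄ = [-396/133, 144/133, 108/133] = K·y
y = (KᵀK)⁻¹·Kᵀ·(x' − x̄) = [-9]
z = y + H·x̄ = [-9] + [12] = [3]

z = [3]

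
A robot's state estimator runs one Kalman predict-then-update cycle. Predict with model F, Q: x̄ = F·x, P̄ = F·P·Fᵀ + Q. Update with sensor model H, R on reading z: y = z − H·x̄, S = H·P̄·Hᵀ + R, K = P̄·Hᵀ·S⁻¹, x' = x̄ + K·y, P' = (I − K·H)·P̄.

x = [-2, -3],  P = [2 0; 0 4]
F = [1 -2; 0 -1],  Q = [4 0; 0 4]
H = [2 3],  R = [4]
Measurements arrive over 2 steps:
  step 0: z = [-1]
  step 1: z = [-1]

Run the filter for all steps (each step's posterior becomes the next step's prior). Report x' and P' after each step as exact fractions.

step 0: x' = [-46/65, 3/13], P' = [274/65 -32/13; -32/13 24/13]
step 1: x' = [-354/629, 19/629], P' = [8936/1887 -5206/1887; -5206/1887 3794/1887]

step 0: x̄ = F·x = [4, 3]
step 0: P̄ = F·P·Fᵀ + Q = [22 8; 8 8]
step 0: y = z − H·x̄ = [-18]
step 0: S = H·P̄·Hᵀ + R = [260]
step 0: K = P̄·Hᵀ·S⁻¹ = [17/65; 2/13]
step 0: x' = x̄ + K·y = [-46/65, 3/13]
step 0: P' = (I − K·H)·P̄ = [274/65 -32/13; -32/13 24/13]
step 1: x̄ = F·x = [-76/65, -3/13]
step 1: P̄ = F·P·Fᵀ + Q = [1654/65 80/13; 80/13 76/13]
step 1: y = z − H·x̄ = [132/65]
step 1: S = H·P̄·Hᵀ + R = [15096/65]
step 1: K = P̄·Hᵀ·S⁻¹ = [1127/3774; 485/3774]
step 1: x' = x̄ + K·y = [-354/629, 19/629]
step 1: P' = (I − K·H)·P̄ = [8936/1887 -5206/1887; -5206/1887 3794/1887]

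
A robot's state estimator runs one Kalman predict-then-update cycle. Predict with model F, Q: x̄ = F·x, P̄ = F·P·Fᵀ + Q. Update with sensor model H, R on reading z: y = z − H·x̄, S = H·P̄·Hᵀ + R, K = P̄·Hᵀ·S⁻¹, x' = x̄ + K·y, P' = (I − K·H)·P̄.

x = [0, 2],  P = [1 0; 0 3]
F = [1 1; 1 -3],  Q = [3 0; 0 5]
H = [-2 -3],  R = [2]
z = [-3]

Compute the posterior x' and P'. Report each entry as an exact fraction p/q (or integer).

x̄ = F·x = [2, -6]
P̄ = F·P·Fᵀ + Q = [7 -8; -8 33]
y = z − H·x̄ = [-17]
S = H·P̄·Hᵀ + R = [231]
K = P̄·Hᵀ·S⁻¹ = [10/231; -83/231]
x' = x̄ + K·y = [292/231, 25/231]
P' = (I − K·H)·P̄ = [1517/231 -1018/231; -1018/231 734/231]

x' = [292/231, 25/231]
P' = [1517/231 -1018/231; -1018/231 734/231]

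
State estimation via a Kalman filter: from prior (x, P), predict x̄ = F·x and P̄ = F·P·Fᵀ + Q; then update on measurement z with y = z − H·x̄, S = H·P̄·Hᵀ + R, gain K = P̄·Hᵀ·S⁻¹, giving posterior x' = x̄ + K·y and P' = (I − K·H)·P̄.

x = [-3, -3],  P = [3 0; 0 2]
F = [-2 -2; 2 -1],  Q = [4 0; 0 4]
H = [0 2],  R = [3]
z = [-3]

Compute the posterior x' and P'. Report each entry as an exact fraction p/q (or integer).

x̄ = F·x = [12, -3]
P̄ = F·P·Fᵀ + Q = [24 -8; -8 18]
y = z − H·x̄ = [3]
S = H·P̄·Hᵀ + R = [75]
K = P̄·Hᵀ·S⁻¹ = [-16/75; 12/25]
x' = x̄ + K·y = [284/25, -39/25]
P' = (I − K·H)·P̄ = [1544/75 -8/25; -8/25 18/25]

x' = [284/25, -39/25]
P' = [1544/75 -8/25; -8/25 18/25]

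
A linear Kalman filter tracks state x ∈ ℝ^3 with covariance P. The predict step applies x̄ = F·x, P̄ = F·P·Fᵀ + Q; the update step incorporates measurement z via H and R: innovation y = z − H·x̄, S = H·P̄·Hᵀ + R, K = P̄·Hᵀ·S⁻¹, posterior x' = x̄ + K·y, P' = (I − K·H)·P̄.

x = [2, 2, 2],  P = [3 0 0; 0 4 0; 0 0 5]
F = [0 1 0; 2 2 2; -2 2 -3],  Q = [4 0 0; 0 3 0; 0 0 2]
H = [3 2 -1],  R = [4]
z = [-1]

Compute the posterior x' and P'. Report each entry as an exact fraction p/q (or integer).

x' = [-170/507, 460/507, 769/507]
P' = [3032/507 -808/507 7352/507; -808/507 2753/507 2474/507; 7352/507 2474/507 27416/507]

x̄ = F·x = [2, 12, -6]
P̄ = F·P·Fᵀ + Q = [8 8 8; 8 51 -26; 8 -26 75]
y = z − H·x̄ = [-37]
S = H·P̄·Hᵀ + R = [507]
K = P̄·Hᵀ·S⁻¹ = [32/507; 152/507; -103/507]
x' = x̄ + K·y = [-170/507, 460/507, 769/507]
P' = (I − K·H)·P̄ = [3032/507 -808/507 7352/507; -808/507 2753/507 2474/507; 7352/507 2474/507 27416/507]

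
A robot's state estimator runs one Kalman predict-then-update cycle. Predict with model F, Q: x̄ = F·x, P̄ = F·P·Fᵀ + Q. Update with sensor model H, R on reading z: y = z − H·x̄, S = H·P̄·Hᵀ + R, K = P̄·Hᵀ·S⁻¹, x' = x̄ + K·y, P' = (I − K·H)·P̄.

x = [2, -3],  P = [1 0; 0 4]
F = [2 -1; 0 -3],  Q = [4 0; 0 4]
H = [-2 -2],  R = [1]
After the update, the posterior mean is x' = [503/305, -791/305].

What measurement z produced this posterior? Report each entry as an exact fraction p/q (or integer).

z = [2]

x̄ = F·x = [7, 9]
P̄ = F·P·Fᵀ + Q = [12 12; 12 40]
S = H·P̄·Hᵀ + R = [305]
K = P̄·Hᵀ·S⁻¹ = [-48/305; -104/305]
x' − x̄ = [-1632/305, -3536/305] = K·y
y = (KᵀK)⁻¹·Kᵀ·(x' − x̄) = [34]
z = y + H·x̄ = [34] + [-32] = [2]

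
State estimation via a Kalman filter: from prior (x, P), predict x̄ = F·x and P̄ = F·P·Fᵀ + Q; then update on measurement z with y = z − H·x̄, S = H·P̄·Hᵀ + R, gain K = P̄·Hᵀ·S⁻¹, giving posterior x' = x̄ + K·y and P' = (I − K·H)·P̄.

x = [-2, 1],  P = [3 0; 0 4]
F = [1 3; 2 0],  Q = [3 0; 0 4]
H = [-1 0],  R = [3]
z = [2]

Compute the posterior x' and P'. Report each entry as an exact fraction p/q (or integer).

x̄ = F·x = [1, -4]
P̄ = F·P·Fᵀ + Q = [42 6; 6 16]
y = z − H·x̄ = [3]
S = H·P̄·Hᵀ + R = [45]
K = P̄·Hᵀ·S⁻¹ = [-14/15; -2/15]
x' = x̄ + K·y = [-9/5, -22/5]
P' = (I − K·H)·P̄ = [14/5 2/5; 2/5 76/5]

x' = [-9/5, -22/5]
P' = [14/5 2/5; 2/5 76/5]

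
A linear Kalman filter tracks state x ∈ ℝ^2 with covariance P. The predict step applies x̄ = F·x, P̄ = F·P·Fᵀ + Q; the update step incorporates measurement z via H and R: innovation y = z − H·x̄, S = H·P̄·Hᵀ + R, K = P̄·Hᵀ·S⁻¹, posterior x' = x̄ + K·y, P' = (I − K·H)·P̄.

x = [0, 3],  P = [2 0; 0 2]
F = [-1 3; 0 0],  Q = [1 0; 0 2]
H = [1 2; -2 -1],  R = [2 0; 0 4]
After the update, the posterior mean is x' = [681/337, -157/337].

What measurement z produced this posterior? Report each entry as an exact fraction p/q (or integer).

z = [1, -3]

x̄ = F·x = [9, 0]
P̄ = F·P·Fᵀ + Q = [21 0; 0 2]
S = H·P̄·Hᵀ + R = [31 -46; -46 90]
K = P̄·Hᵀ·S⁻¹ = [-21/337 -168/337; 134/337 61/337]
x' − x̄ = [-2352/337, -157/337] = K·y
y = (KᵀK)⁻¹·Kᵀ·(x' − x̄) = [-8, 15]
z = y + H·x̄ = [-8, 15] + [9, -18] = [1, -3]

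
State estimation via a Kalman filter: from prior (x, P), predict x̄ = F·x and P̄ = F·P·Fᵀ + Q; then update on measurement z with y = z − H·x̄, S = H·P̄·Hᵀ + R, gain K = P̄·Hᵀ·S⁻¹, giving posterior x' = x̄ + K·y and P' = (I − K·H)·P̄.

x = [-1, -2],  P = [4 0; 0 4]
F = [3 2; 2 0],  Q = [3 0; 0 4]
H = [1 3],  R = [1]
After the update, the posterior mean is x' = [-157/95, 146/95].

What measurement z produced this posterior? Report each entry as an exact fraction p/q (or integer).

z = [3]

x̄ = F·x = [-7, -2]
P̄ = F·P·Fᵀ + Q = [55 24; 24 20]
S = H·P̄·Hᵀ + R = [380]
K = P̄·Hᵀ·S⁻¹ = [127/380; 21/95]
x' − x̄ = [508/95, 336/95] = K·y
y = (KᵀK)⁻¹·Kᵀ·(x' − x̄) = [16]
z = y + H·x̄ = [16] + [-13] = [3]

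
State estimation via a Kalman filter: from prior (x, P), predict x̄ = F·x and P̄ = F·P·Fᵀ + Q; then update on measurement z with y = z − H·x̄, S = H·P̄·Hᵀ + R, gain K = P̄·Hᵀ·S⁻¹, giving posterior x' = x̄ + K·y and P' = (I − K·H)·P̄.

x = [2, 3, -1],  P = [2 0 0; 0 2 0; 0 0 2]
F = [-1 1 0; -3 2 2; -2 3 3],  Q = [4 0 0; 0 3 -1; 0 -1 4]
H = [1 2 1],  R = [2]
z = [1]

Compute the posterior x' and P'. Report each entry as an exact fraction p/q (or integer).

x' = [241/203, -41/29, 534/203]
P' = [902/203 -33/29 -402/203; -33/29 123/58 -73/29; -402/203 -73/29 1552/203]

x̄ = F·x = [1, -2, 2]
P̄ = F·P·Fᵀ + Q = [8 10 10; 10 37 35; 10 35 48]
y = z − H·x̄ = [2]
S = H·P̄·Hᵀ + R = [406]
K = P̄·Hᵀ·S⁻¹ = [19/203; 17/58; 64/203]
x' = x̄ + K·y = [241/203, -41/29, 534/203]
P' = (I − K·H)·P̄ = [902/203 -33/29 -402/203; -33/29 123/58 -73/29; -402/203 -73/29 1552/203]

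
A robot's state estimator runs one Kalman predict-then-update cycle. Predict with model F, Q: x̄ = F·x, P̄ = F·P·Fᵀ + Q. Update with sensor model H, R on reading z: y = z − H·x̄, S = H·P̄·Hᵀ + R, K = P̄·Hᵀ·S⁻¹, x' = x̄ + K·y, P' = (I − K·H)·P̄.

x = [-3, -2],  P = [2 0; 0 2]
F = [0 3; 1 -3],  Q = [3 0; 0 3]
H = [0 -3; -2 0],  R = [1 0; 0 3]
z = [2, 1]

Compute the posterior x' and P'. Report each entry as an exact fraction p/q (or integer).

x' = [-811/1072, -1455/2144]
P' = [363/536 -9/1072; -9/1072 235/2144]

x̄ = F·x = [-6, 3]
P̄ = F·P·Fᵀ + Q = [21 -18; -18 23]
y = z − H·x̄ = [11, -11]
S = H·P̄·Hᵀ + R = [208 -108; -108 87]
K = P̄·Hᵀ·S⁻¹ = [27/1072 -121/268; -705/2144 3/536]
x' = x̄ + K·y = [-811/1072, -1455/2144]
P' = (I − K·H)·P̄ = [363/536 -9/1072; -9/1072 235/2144]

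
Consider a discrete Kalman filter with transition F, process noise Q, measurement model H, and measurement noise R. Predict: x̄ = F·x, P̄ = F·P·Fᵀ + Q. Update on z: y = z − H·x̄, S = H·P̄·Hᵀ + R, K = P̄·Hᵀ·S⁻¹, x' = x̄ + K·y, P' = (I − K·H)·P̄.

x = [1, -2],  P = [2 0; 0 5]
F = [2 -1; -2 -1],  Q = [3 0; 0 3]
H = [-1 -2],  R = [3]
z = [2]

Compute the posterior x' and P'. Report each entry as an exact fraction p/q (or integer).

x' = [224/71, -174/71]
P' = [1036/71 -503/71; -503/71 295/71]

x̄ = F·x = [4, 0]
P̄ = F·P·Fᵀ + Q = [16 -3; -3 16]
y = z − H·x̄ = [6]
S = H·P̄·Hᵀ + R = [71]
K = P̄·Hᵀ·S⁻¹ = [-10/71; -29/71]
x' = x̄ + K·y = [224/71, -174/71]
P' = (I − K·H)·P̄ = [1036/71 -503/71; -503/71 295/71]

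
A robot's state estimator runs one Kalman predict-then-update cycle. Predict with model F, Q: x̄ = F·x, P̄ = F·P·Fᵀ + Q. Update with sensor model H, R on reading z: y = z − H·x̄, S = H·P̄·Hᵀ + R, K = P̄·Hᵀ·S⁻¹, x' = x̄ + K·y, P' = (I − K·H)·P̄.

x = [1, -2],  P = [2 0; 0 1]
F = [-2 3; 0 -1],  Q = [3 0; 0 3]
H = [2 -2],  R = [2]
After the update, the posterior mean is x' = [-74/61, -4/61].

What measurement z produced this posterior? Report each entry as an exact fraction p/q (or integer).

z = [-2]

x̄ = F·x = [-8, 2]
P̄ = F·P·Fᵀ + Q = [20 -3; -3 4]
S = H·P̄·Hᵀ + R = [122]
K = P̄·Hᵀ·S⁻¹ = [23/61; -7/61]
x' − x̄ = [414/61, -126/61] = K·y
y = (KᵀK)⁻¹·Kᵀ·(x' − x̄) = [18]
z = y + H·x̄ = [18] + [-20] = [-2]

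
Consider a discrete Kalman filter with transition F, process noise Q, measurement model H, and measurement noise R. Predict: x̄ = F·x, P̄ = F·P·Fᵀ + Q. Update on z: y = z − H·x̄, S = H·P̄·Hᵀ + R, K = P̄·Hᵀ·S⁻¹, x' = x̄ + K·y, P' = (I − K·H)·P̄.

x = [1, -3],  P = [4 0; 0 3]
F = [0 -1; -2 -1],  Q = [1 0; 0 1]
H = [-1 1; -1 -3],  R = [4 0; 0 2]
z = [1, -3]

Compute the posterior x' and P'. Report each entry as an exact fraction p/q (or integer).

x̄ = F·x = [3, 1]
P̄ = F·P·Fᵀ + Q = [4 3; 3 20]
y = z − H·x̄ = [3, 3]
S = H·P̄·Hᵀ + R = [22 -50; -50 204]
K = P̄·Hᵀ·S⁻¹ = [-61/142 -12/71; 159/994 -134/497]
x' = x̄ + K·y = [171/142, 667/994]
P' = (I − K·H)·P̄ = [195/142 -49/142; -49/142 293/994]

x' = [171/142, 667/994]
P' = [195/142 -49/142; -49/142 293/994]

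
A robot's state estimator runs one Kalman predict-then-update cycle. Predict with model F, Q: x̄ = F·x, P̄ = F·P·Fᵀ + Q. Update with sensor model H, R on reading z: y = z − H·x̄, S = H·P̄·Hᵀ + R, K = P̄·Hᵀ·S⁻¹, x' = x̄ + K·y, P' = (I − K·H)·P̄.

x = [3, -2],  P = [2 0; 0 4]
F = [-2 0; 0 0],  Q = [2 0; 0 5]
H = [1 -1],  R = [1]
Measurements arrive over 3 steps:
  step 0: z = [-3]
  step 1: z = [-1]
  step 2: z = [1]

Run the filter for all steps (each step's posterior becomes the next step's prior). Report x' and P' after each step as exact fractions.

step 0: x̄ = F·x = [-6, 0]
step 0: P̄ = F·P·Fᵀ + Q = [10 0; 0 5]
step 0: y = z − H·x̄ = [3]
step 0: S = H·P̄·Hᵀ + R = [16]
step 0: K = P̄·Hᵀ·S⁻¹ = [5/8; -5/16]
step 0: x' = x̄ + K·y = [-33/8, -15/16]
step 0: P' = (I − K·H)·P̄ = [15/4 25/8; 25/8 55/16]
step 1: x̄ = F·x = [33/4, 0]
step 1: P̄ = F·P·Fᵀ + Q = [17 0; 0 5]
step 1: y = z − H·x̄ = [-37/4]
step 1: S = H·P̄·Hᵀ + R = [23]
step 1: K = P̄·Hᵀ·S⁻¹ = [17/23; -5/23]
step 1: x' = x̄ + K·y = [65/46, 185/92]
step 1: P' = (I − K·H)·P̄ = [102/23 85/23; 85/23 90/23]
step 2: x̄ = F·x = [-65/23, 0]
step 2: P̄ = F·P·Fᵀ + Q = [454/23 0; 0 5]
step 2: y = z − H·x̄ = [88/23]
step 2: S = H·P̄·Hᵀ + R = [592/23]
step 2: K = P̄·Hᵀ·S⁻¹ = [227/296; -115/592]
step 2: x' = x̄ + K·y = [4/37, -55/74]
step 2: P' = (I − K·H)·P̄ = [681/148 1135/296; 1135/296 2385/592]

step 0: x' = [-33/8, -15/16], P' = [15/4 25/8; 25/8 55/16]
step 1: x' = [65/46, 185/92], P' = [102/23 85/23; 85/23 90/23]
step 2: x' = [4/37, -55/74], P' = [681/148 1135/296; 1135/296 2385/592]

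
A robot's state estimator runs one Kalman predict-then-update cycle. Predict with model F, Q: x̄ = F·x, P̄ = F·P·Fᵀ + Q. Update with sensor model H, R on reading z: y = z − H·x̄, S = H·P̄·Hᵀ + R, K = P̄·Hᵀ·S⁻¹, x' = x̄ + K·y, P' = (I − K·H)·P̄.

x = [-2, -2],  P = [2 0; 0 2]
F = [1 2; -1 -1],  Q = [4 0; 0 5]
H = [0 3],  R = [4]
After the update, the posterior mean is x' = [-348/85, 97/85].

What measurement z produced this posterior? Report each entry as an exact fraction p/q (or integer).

x̄ = F·x = [-6, 4]
P̄ = F·P·Fᵀ + Q = [14 -6; -6 9]
S = H·P̄·Hᵀ + R = [85]
K = P̄·Hᵀ·S⁻¹ = [-18/85; 27/85]
x' − x̄ = [162/85, -243/85] = K·y
y = (KᵀK)⁻¹·Kᵀ·(x' − x̄) = [-9]
z = y + H·x̄ = [-9] + [12] = [3]

z = [3]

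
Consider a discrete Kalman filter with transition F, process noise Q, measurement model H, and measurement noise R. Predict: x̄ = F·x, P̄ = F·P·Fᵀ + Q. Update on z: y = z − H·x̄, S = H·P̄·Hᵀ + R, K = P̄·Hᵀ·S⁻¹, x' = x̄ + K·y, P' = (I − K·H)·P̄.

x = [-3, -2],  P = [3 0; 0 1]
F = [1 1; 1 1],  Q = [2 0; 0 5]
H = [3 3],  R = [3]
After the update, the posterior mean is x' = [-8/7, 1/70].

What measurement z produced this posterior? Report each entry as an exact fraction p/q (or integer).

z = [-3]

x̄ = F·x = [-5, -5]
P̄ = F·P·Fᵀ + Q = [6 4; 4 9]
S = H·P̄·Hᵀ + R = [210]
K = P̄·Hᵀ·S⁻¹ = [1/7; 13/70]
x' − x̄ = [27/7, 351/70] = K·y
y = (KᵀK)⁻¹·Kᵀ·(x' − x̄) = [27]
z = y + H·x̄ = [27] + [-30] = [-3]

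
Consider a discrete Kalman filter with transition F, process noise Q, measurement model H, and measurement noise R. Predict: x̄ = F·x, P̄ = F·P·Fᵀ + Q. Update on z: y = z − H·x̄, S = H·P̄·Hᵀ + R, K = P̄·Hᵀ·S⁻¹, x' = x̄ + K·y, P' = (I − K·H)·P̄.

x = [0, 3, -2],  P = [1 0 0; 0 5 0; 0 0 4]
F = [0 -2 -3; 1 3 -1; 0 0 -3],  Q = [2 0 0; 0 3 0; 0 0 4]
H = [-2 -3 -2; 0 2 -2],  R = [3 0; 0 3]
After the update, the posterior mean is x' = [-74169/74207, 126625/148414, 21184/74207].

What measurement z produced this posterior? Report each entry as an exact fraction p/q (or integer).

z = [-1, 1]

x̄ = F·x = [0, 11, 6]
P̄ = F·P·Fᵀ + Q = [58 -18 36; -18 53 12; 36 12 40]
S = H·P̄·Hᵀ + R = [1088 82; 82 279]
K = P̄·Hᵀ·S⁻¹ = [-14265/148414 -26629/74207; -47737/296828 50635/148414; -11965/74207 -11378/74207]
x' − x̄ = [-74169/74207, -1505929/148414, -424058/74207] = K·y
y = (KᵀK)⁻¹·Kᵀ·(x' − x̄) = [44, -9]
z = y + H·x̄ = [44, -9] + [-45, 10] = [-1, 1]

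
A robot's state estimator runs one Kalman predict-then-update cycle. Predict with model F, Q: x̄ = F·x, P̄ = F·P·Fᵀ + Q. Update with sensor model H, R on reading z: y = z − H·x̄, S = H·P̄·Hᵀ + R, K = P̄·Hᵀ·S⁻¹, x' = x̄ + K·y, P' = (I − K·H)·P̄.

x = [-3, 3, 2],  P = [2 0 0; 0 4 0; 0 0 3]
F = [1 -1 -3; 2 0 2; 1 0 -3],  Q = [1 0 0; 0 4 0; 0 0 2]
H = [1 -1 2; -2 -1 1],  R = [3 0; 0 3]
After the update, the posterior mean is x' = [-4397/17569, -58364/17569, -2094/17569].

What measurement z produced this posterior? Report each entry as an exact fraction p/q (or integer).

x̄ = F·x = [-12, -2, -9]
P̄ = F·P·Fᵀ + Q = [34 -14 29; -14 24 -14; 29 -14 31]
S = H·P̄·Hᵀ + R = [385 -41; -41 50]
K = P̄·Hᵀ·S⁻¹ = [4275/17569 -5279/17569; -3710/17569 -6556/17569; 4717/17569 -700/17569]
x' − x̄ = [206431/17569, -23226/17569, 156027/17569] = K·y
y = (KᵀK)⁻¹·Kᵀ·(x' − x̄) = [31, -14]
z = y + H·x̄ = [31, -14] + [-28, 17] = [3, 3]

z = [3, 3]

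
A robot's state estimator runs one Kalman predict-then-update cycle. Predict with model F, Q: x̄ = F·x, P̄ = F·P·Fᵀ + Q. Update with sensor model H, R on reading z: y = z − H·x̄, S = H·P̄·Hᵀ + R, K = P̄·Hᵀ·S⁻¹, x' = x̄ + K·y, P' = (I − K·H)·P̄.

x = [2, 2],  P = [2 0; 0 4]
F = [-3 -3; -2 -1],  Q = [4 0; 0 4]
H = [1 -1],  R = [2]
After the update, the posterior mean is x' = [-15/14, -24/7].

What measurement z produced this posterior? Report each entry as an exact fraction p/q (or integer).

x̄ = F·x = [-12, -6]
P̄ = F·P·Fᵀ + Q = [58 24; 24 16]
S = H·P̄·Hᵀ + R = [28]
K = P̄·Hᵀ·S⁻¹ = [17/14; 2/7]
x' − x̄ = [153/14, 18/7] = K·y
y = (KᵀK)⁻¹·Kᵀ·(x' − x̄) = [9]
z = y + H·x̄ = [9] + [-6] = [3]

z = [3]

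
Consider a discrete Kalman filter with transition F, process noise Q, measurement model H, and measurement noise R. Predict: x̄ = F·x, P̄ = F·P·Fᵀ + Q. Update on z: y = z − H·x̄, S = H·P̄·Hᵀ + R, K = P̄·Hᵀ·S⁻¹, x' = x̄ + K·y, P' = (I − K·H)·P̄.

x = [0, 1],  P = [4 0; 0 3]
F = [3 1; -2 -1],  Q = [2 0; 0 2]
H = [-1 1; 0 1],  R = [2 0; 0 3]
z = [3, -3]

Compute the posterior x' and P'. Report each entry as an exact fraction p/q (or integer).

x' = [-109/44, -13/44]
P' = [151/88 39/88; 39/88 87/88]

x̄ = F·x = [1, -1]
P̄ = F·P·Fᵀ + Q = [41 -27; -27 21]
y = z − H·x̄ = [5, -2]
S = H·P̄·Hᵀ + R = [118 48; 48 24]
K = P̄·Hᵀ·S⁻¹ = [-7/11 13/88; 3/11 29/88]
x' = x̄ + K·y = [-109/44, -13/44]
P' = (I − K·H)·P̄ = [151/88 39/88; 39/88 87/88]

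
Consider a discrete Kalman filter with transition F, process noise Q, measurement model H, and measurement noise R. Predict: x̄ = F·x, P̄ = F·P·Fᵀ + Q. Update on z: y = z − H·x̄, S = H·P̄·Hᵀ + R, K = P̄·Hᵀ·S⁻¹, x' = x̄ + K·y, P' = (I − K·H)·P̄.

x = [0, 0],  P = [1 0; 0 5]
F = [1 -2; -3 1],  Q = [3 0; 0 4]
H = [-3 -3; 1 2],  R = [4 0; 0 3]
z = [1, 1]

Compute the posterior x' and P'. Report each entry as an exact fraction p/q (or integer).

x' = [-4052/2987, 3203/2987]
P' = [11597/2987 -9361/2987; -9361/2987 8369/2987]

x̄ = F·x = [0, 0]
P̄ = F·P·Fᵀ + Q = [24 -13; -13 18]
y = z − H·x̄ = [1, 1]
S = H·P̄·Hᵀ + R = [148 -63; -63 47]
K = P̄·Hᵀ·S⁻¹ = [-1677/2987 -2375/2987; 744/2987 2459/2987]
x' = x̄ + K·y = [-4052/2987, 3203/2987]
P' = (I − K·H)·P̄ = [11597/2987 -9361/2987; -9361/2987 8369/2987]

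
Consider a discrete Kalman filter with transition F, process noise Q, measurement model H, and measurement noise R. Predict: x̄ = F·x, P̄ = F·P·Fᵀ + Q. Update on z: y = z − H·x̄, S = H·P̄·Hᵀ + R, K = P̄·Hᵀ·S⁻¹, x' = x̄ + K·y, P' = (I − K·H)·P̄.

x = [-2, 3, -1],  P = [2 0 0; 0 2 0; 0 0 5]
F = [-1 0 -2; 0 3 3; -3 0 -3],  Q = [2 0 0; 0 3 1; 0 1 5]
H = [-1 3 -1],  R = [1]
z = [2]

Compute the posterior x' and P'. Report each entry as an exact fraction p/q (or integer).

x' = [1754/401, 2134/401, 3845/401]
P' = [2124/401 1570/401 2636/401; 1570/401 5414/1203 11260/1203; 2636/401 11260/1203 26108/1203]

x̄ = F·x = [4, 6, 9]
P̄ = F·P·Fᵀ + Q = [24 -30 36; -30 66 -44; 36 -44 68]
y = z − H·x̄ = [-3]
S = H·P̄·Hᵀ + R = [1203]
K = P̄·Hᵀ·S⁻¹ = [-50/401; 272/1203; -236/1203]
x' = x̄ + K·y = [1754/401, 2134/401, 3845/401]
P' = (I − K·H)·P̄ = [2124/401 1570/401 2636/401; 1570/401 5414/1203 11260/1203; 2636/401 11260/1203 26108/1203]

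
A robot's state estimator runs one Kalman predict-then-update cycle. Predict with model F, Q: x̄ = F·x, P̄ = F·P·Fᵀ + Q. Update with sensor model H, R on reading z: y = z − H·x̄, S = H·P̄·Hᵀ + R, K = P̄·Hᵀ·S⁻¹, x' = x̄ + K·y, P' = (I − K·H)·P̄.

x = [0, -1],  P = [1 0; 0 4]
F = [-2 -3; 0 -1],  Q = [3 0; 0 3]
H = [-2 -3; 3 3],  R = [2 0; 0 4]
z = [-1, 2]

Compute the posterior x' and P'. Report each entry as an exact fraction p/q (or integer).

x̄ = F·x = [3, 1]
P̄ = F·P·Fᵀ + Q = [43 12; 12 7]
y = z − H·x̄ = [8, -10]
S = H·P̄·Hᵀ + R = [381 -501; -501 670]
K = P̄·Hᵀ·S⁻¹ = [925/4269 581/1423; -531/1423 -276/1423]
x' = x̄ + K·y = [2777/4269, -65/1423]
P' = (I − K·H)·P̄ = [8822/4269 -2166/1423; -2166/1423 1798/1423]

x' = [2777/4269, -65/1423]
P' = [8822/4269 -2166/1423; -2166/1423 1798/1423]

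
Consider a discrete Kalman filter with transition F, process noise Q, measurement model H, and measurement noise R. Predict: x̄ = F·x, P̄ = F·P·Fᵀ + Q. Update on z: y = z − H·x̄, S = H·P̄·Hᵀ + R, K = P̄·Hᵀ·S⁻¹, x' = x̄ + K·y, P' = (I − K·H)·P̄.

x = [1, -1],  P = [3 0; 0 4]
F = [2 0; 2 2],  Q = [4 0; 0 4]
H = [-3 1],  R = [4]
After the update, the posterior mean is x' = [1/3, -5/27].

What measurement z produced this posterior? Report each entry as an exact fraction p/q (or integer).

x̄ = F·x = [2, 0]
P̄ = F·P·Fᵀ + Q = [16 12; 12 32]
S = H·P̄·Hᵀ + R = [108]
K = P̄·Hᵀ·S⁻¹ = [-1/3; -1/27]
x' − x̄ = [-5/3, -5/27] = K·y
y = (KᵀK)⁻¹·Kᵀ·(x' − x̄) = [5]
z = y + H·x̄ = [5] + [-6] = [-1]

z = [-1]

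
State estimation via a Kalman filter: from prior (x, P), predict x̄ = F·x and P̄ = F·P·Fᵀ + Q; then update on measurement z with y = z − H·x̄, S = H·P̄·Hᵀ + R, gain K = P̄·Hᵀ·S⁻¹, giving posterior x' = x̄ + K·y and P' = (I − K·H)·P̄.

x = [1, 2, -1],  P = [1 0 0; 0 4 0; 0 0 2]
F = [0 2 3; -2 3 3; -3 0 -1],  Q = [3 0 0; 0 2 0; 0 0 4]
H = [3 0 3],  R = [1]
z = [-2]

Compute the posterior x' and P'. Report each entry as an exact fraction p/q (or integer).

x' = [454/361, 487/361, -695/361]
P' = [4708/361 3444/361 -4677/361; 3444/361 5784/361 -3402/361; -4677/361 -3402/361 4686/361]

x̄ = F·x = [1, 1, -2]
P̄ = F·P·Fᵀ + Q = [37 42 -6; 42 60 0; -6 0 15]
y = z − H·x̄ = [1]
S = H·P̄·Hᵀ + R = [361]
K = P̄·Hᵀ·S⁻¹ = [93/361; 126/361; 27/361]
x' = x̄ + K·y = [454/361, 487/361, -695/361]
P' = (I − K·H)·P̄ = [4708/361 3444/361 -4677/361; 3444/361 5784/361 -3402/361; -4677/361 -3402/361 4686/361]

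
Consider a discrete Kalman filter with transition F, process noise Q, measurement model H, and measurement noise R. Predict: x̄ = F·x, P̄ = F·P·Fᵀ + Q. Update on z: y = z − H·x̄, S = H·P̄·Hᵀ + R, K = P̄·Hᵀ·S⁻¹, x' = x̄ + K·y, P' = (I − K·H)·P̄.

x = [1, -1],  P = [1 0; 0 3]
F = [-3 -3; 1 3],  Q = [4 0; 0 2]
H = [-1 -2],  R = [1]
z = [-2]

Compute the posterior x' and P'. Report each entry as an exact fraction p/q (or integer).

x̄ = F·x = [0, -2]
P̄ = F·P·Fᵀ + Q = [40 -30; -30 30]
y = z − H·x̄ = [-6]
S = H·P̄·Hᵀ + R = [41]
K = P̄·Hᵀ·S⁻¹ = [20/41; -30/41]
x' = x̄ + K·y = [-120/41, 98/41]
P' = (I − K·H)·P̄ = [1240/41 -630/41; -630/41 330/41]

x' = [-120/41, 98/41]
P' = [1240/41 -630/41; -630/41 330/41]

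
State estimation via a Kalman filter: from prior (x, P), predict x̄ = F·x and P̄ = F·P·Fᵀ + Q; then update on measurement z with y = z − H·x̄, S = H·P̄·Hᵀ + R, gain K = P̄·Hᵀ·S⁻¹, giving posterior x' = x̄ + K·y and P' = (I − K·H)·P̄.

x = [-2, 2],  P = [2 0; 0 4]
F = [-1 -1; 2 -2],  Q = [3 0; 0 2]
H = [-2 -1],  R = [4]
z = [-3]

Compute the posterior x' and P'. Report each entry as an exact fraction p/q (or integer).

x' = [121/41, -141/41]
P' = [127/41 -210/41; -210/41 488/41]

x̄ = F·x = [0, -8]
P̄ = F·P·Fᵀ + Q = [9 4; 4 26]
y = z − H·x̄ = [-11]
S = H·P̄·Hᵀ + R = [82]
K = P̄·Hᵀ·S⁻¹ = [-11/41; -17/41]
x' = x̄ + K·y = [121/41, -141/41]
P' = (I − K·H)·P̄ = [127/41 -210/41; -210/41 488/41]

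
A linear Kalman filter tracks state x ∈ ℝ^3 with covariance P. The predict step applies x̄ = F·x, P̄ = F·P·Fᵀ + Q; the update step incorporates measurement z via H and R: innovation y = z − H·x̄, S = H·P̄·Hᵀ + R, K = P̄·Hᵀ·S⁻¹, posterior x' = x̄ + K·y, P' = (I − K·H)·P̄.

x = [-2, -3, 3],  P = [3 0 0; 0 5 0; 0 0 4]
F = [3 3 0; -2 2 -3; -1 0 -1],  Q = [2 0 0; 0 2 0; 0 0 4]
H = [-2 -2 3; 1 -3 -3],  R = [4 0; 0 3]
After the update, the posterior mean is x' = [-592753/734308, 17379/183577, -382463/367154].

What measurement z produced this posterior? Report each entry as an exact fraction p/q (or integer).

z = [-2, 2]

x̄ = F·x = [-15, -11, -1]
P̄ = F·P·Fᵀ + Q = [74 12 -9; 12 70 18; -9 18 11]
S = H·P̄·Hᵀ + R = [667 86; 86 1112]
K = P̄·Hᵀ·S⁻¹ = [-113439/367154 60469/734308; -25162/183577 -39656/183577; 6234/183577 -32661/367154]
x' − x̄ = [10421867/734308, 2036726/183577, -15309/367154] = K·y
y = (KᵀK)⁻¹·Kᵀ·(x' − x̄) = [-51, -19]
z = y + H·x̄ = [-51, -19] + [49, 21] = [-2, 2]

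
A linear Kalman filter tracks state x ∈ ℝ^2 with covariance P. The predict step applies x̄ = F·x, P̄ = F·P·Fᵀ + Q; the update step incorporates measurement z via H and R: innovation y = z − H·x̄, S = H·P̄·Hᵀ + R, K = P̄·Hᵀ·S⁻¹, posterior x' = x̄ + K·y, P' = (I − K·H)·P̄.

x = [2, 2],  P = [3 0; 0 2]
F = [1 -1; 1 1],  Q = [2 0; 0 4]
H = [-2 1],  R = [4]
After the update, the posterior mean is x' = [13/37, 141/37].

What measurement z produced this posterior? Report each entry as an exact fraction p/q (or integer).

z = [3]

x̄ = F·x = [0, 4]
P̄ = F·P·Fᵀ + Q = [7 1; 1 9]
S = H·P̄·Hᵀ + R = [37]
K = P̄·Hᵀ·S⁻¹ = [-13/37; 7/37]
x' − x̄ = [13/37, -7/37] = K·y
y = (KᵀK)⁻¹·Kᵀ·(x' − x̄) = [-1]
z = y + H·x̄ = [-1] + [4] = [3]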